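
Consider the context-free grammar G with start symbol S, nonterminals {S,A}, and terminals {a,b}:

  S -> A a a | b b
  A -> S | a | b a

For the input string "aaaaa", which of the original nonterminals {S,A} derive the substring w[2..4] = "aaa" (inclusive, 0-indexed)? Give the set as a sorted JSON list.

Convert to CNF:
  S -> A X3 | T1 T1
  A -> A X2 | T1 T0 | T1 T1 | a
  T0 -> a
  T1 -> b
  X2 -> T0 T0
  X3 -> T0 T0

CYK fill, restricted to cells inside w[2..4]:
  cell(2,2) a: {A,T0}  orig:{A}
  cell(3,3) a: {A,T0}  orig:{A}
  cell(4,4) a: {A,T0}  orig:{A}
  cell(2,3) aa: {X2,X3}  orig:{}
  cell(3,4) aa: {X2,X3}  orig:{}
  cell(2,4) aaa: {A,S}

Original NTs in T[2,4] deriving "aaa": ["A", "S"]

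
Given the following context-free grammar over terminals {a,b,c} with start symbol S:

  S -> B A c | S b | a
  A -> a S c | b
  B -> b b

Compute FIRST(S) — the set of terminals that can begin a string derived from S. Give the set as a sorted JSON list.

Compute FIRST by fixpoint:
pass 1:
  A via A→a S c: +{a}
  A via A→b: +{b}
  B via B→b b: +{b}
  S via S→B A c: +{b}
  S via S→a: +{a}
  FIRST[S]={a,b}  FIRST[A]={a,b}  FIRST[B]={b}
pass 2: done
  FIRST[S]={a,b}  FIRST[A]={a,b}  FIRST[B]={b}

FIRST(S) = ["a", "b"]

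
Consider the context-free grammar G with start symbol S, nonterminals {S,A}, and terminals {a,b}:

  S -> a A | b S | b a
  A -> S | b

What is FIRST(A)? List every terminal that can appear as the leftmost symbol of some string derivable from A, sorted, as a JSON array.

FIRST sets, iterate to fixpoint:
pass 1:
  A via A→b: +{b}
  S via S→a A: +{a}
  S via S→b S: +{b}
  FIRST(S)={a,b}  FIRST(A)={b}
pass 2:
  A via A→S: +{a}
  FIRST(S)={a,b}  FIRST(A)={a,b}
pass 3: (no change)
  FIRST(S)={a,b}  FIRST(A)={a,b}

FIRST(A) = ["a", "b"]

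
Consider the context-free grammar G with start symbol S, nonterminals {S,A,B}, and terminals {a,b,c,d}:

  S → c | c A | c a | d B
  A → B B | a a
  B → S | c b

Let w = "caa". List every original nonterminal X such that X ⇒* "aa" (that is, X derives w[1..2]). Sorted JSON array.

Convert to CNF:
  S -> T1 A | T1 T0 | T3 B | c
  A -> B B | T0 T0
  B -> T1 A | T1 T0 | T1 T2 | T3 B | c
  T0 -> a
  T1 -> c
  T2 -> b
  T3 -> d

Fill CYK table bottom-up — only the sub-triangle for w[1..2]:
  [1..1]={T0}  "a"  orig:{}
  [2..2]={T0}  "a"  orig:{}
  [1..2]={A}  "aa"

Original NTs in T[1,2] deriving "aa": ["A"]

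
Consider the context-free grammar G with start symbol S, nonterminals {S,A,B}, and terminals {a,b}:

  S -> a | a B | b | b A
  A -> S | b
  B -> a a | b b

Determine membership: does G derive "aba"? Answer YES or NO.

Convert to CNF:
  S -> T0 B | T1 A | a | b
  A -> T0 B | T1 A | a | b
  B -> T0 T0 | T1 T1
  T0 -> a
  T1 -> b

CYK table (by increasing span):
  T[0,0] 'a' = {A,S,T0}  orig:{A,S}
  T[1,1] 'b' = {A,S,T1}  orig:{A,S}
  T[2,2] 'a' = {A,S,T0}  orig:{A,S}
  T[0,1] 'ab' = ∅
  T[1,2] 'ba' = {A,S}
  T[0,2] 'aba' = ∅

S ∉ T[0,2] ⇒ NO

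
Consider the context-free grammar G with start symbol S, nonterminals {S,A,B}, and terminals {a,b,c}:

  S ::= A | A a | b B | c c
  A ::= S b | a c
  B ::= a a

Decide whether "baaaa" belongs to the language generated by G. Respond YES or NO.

CNF form of G:
  S -> A T1 | S T0 | T0 B | T1 T2 | T2 T2
  A -> S T0 | T1 T2
  B -> T1 T1
  T0 -> b
  T1 -> a
  T2 -> c

Fill CYK table bottom-up:
  cell(0,0) b: {T0}  orig:{}
  cell(1,1) a: {T1}  orig:{}
  cell(2,2) a: {T1}  orig:{}
  cell(3,3) a: {T1}  orig:{}
  cell(4,4) a: {T1}  orig:{}
  cell(0,1) ba: ∅
  cell(1,2) aa: {B}
  cell(2,3) aa: {B}
  cell(3,4) aa: {B}
  cell(0,2) baa: {S}
  cell(1,3) aaa: ∅
  cell(2,4) aaa: ∅
  cell(0,3) baaa: ∅
  cell(1,4) aaaa: ∅
  cell(0,4) baaaa: ∅

S ∉ T[0,4] ⇒ NO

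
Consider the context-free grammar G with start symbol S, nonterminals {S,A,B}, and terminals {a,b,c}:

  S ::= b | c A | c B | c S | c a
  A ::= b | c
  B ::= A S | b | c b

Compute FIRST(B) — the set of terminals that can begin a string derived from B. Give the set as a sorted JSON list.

Compute FIRST by fixpoint:
pass 1:
  A via A→b: +{b}
  A via A→c: +{c}
  B via B→A S: +{b,c}
  S via S→b: +{b}
  S via S→c A: +{c}
  FIRST[S]={b,c}  FIRST[A]={b,c}  FIRST[B]={b,c}
pass 2: (no change)
  FIRST[S]={b,c}  FIRST[A]={b,c}  FIRST[B]={b,c}

FIRST(B) = ["b", "c"]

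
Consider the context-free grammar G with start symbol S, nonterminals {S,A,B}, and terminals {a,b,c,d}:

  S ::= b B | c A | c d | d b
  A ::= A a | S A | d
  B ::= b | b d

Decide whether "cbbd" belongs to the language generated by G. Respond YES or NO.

Convert to CNF:
  S -> T1 B | T2 T1 | T3 A | T3 T2
  A -> A T0 | S A | d
  B -> T1 T2 | b
  T0 -> a
  T1 -> b
  T2 -> d
  T3 -> c

Fill CYK table bottom-up:
  [0..0]={T3}  "c"  orig:{}
  [1..1]={B,T1}  "b"  orig:{B}
  [2..2]={B,T1}  "b"  orig:{B}
  [3..3]={A,T2}  "d"  orig:{A}
  [0..1]=∅  "cb"
  [1..2]={S}  "bb"
  [2..3]={B}  "bd"
  [0..2]=∅  "cbb"
  [1..3]={A,S}  "bbd"
  [0..3]={S}  "cbbd"

S ∈ T[0,3] ⇒ YES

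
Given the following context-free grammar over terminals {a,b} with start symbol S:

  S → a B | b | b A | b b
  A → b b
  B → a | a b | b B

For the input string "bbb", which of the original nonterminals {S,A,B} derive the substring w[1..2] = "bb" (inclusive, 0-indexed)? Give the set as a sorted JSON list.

CNF form of G:
  S -> T0 A | T0 T0 | T1 B | b
  A -> T0 T0
  B -> T0 B | T1 T0 | a
  T0 -> b
  T1 -> a

Fill CYK table bottom-up — only the sub-triangle for w[1..2]:
  [1..1]={S,T0}  "b"  orig:{S}
  [2..2]={S,T0}  "b"  orig:{S}
  [1..2]={A,S}  "bb"

Original NTs in T[1,2] deriving "bb": ["A", "S"]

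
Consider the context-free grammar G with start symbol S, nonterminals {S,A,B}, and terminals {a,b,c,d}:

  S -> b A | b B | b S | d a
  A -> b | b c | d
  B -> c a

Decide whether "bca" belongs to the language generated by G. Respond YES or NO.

CNF form of G:
  S -> T0 A | T0 B | T0 S | T3 T2
  A -> T0 T1 | b | d
  B -> T1 T2
  T0 -> b
  T1 -> c
  T2 -> a
  T3 -> d

Fill CYK table bottom-up:
  T[0,0] 'b' = {A,T0}  orig:{A}
  T[1,1] 'c' = {T1}  orig:{}
  T[2,2] 'a' = {T2}  orig:{}
  T[0,1] 'bc' = {A}
  T[1,2] 'ca' = {B}
  T[0,2] 'bca' = {S}

S ∈ T[0,2] ⇒ YES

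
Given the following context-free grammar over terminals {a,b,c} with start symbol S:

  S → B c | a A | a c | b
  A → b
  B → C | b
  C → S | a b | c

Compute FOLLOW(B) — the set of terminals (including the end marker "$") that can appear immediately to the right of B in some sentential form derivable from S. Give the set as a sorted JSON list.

Compute FIRST by fixpoint:
round 1:
  A via A→b: +{b}
  B via B→b: +{b}
  C via C→a b: +{a}
  C via C→c: +{c}
  S via S→B c: +{b}
  S via S→a A: +{a}
  S: {a,b}  A: {b}  B: {b}  C: {a,c}
round 2:
  B via B→C: +{a,c}
  C via C→S: +{b}
  S via S→B c: +{c}
  S: {a,b,c}  A: {b}  B: {a,b,c}  C: {a,b,c}
round 3: done
  S: {a,b,c}  A: {b}  B: {a,b,c}  C: {a,b,c}

Compute FOLLOW by fixpoint:
seed FOLLOW(S) with $
round 1:
  S→B c: FOLLOW(B) ⊇ FIRST(c) = {c}; new: +{c}
  S→a A: FOLLOW(A) ⊇ FOLLOW(S) ⊇ {$}; new: +{$}
  FOLLOW[S]={$}  FOLLOW[A]={$}  FOLLOW[B]={c}  FOLLOW[C]={}
round 2:
  B→C: FOLLOW(C) ⊇ FOLLOW(B) ⊇ {c}; new: +{c}
  C→S: FOLLOW(S) ⊇ FOLLOW(C) ⊇ {c}; new: +{c}
  S→a A: FOLLOW(A) ⊇ FOLLOW(S) ⊇ {$,c}; new: +{c}
  FOLLOW[S]={$,c}  FOLLOW[A]={$,c}  FOLLOW[B]={c}  FOLLOW[C]={c}
round 3: — fixpoint
  FOLLOW[S]={$,c}  FOLLOW[A]={$,c}  FOLLOW[B]={c}  FOLLOW[C]={c}

FOLLOW(B) = ["c"]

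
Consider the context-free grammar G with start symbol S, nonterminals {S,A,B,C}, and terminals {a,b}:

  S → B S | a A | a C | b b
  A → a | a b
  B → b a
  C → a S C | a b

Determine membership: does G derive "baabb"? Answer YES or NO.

CNF form of G:
  S -> B S | T0 A | T0 C | T1 T1
  A -> T0 T1 | a
  B -> T1 T0
  C -> T0 T1 | T0 X2
  T0 -> a
  T1 -> b
  X2 -> S C

CYK table (by increasing span):
  cell(0,0) b: {T1}  orig:{}
  cell(1,1) a: {A,T0}  orig:{A}
  cell(2,2) a: {A,T0}  orig:{A}
  cell(3,3) b: {T1}  orig:{}
  cell(4,4) b: {T1}  orig:{}
  cell(0,1) ba: {B}
  cell(1,2) aa: {S}
  cell(2,3) ab: {A,C}
  cell(3,4) bb: {S}
  cell(0,2) baa: ∅
  cell(1,3) aab: {S}
  cell(2,4) abb: ∅
  cell(0,3) baab: ∅
  cell(1,4) aabb: ∅
  cell(0,4) baabb: ∅

S ∉ T[0,4] ⇒ NO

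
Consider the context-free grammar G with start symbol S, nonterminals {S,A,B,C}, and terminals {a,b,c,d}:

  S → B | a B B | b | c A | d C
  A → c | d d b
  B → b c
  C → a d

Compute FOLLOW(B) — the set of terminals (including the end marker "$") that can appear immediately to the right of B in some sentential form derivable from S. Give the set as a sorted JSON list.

FIRST sets, iterate to fixpoint:
[1]
  A via A→c: +{c}
  A via A→d d b: +{d}
  B via B→b c: +{b}
  C via C→a d: +{a}
  S via S→B: +{b}
  S via S→a B B: +{a}
  S via S→c A: +{c}
  S via S→d C: +{d}
  S: {a,b,c,d}  A: {c,d}  B: {b}  C: {a}
[2] — fixpoint
  S: {a,b,c,d}  A: {c,d}  B: {b}  C: {a}

Compute FOLLOW by fixpoint:
initialize: $ ∈ FOLLOW(S)
round 1:
  S→B: FOLLOW(B) ⊇ FOLLOW(S) ⊇ {$}; new: +{$}
  S→a B B: FOLLOW(B) ⊇ FIRST(B) = {b}; new: +{b}
  S→c A: FOLLOW(A) ⊇ FOLLOW(S) ⊇ {$}; new: +{$}
  S→d C: FOLLOW(C) ⊇ FOLLOW(S) ⊇ {$}; new: +{$}
  S: {$}  A: {$}  B: {$,b}  C: {$}
round 2: (no change)
  S: {$}  A: {$}  B: {$,b}  C: {$}

FOLLOW(B) = ["$", "b"]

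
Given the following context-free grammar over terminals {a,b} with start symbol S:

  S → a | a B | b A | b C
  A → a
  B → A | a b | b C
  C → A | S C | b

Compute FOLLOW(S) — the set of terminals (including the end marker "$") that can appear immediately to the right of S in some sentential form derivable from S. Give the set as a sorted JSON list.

FIRST sets, iterate to fixpoint:
[1]
  A via A→a: +{a}
  B via B→A: +{a}
  B via B→b C: +{b}
  C via C→A: +{a}
  C via C→b: +{b}
  S via S→a: +{a}
  S via S→b A: +{b}
  FIRST(S)={a,b}  FIRST(A)={a}  FIRST(B)={a,b}  FIRST(C)={a,b}
[2] (stable)
  FIRST(S)={a,b}  FIRST(A)={a}  FIRST(B)={a,b}  FIRST(C)={a,b}

FOLLOW sets:
seed FOLLOW(S) with $
round 1:
  C→S C: FOLLOW(S) ⊇ FIRST(C) = {a,b}; new: +{a,b}
  S→a B: FOLLOW(B) ⊇ FOLLOW(S) ⊇ {$,a,b}; new: +{$,a,b}
  S→b A: FOLLOW(A) ⊇ FOLLOW(S) ⊇ {$,a,b}; new: +{$,a,b}
  S→b C: FOLLOW(C) ⊇ FOLLOW(S) ⊇ {$,a,b}; new: +{$,a,b}
  S: {$,a,b}  A: {$,a,b}  B: {$,a,b}  C: {$,a,b}
round 2: — fixpoint
  S: {$,a,b}  A: {$,a,b}  B: {$,a,b}  C: {$,a,b}

FOLLOW(S) = ["$", "a", "b"]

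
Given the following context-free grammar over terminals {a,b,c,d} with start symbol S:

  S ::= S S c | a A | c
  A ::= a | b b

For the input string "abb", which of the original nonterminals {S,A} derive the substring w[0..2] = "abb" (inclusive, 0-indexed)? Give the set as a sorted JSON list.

Convert to CNF:
  S -> S X3 | T2 A | c
  A -> T0 T0 | a
  T0 -> b
  T1 -> c
  T2 -> a
  X3 -> S T1

CYK table (by increasing span) (cells [i..j] with 0 ≤ i ≤ j ≤ 2 only):
  cell(0,0) a: {A,T2}  orig:{A}
  cell(1,1) b: {T0}  orig:{}
  cell(2,2) b: {T0}  orig:{}
  cell(0,1) ab: ∅
  cell(1,2) bb: {A}
  cell(0,2) abb: {S}

Original NTs in T[0,2] deriving "abb": ["S"]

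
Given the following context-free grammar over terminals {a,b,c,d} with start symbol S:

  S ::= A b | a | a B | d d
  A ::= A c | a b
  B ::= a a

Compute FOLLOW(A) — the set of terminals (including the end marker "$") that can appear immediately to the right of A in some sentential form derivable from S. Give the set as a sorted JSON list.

FIRST iteration:
iter 1:
  A via A→a b: +{a}
  B via B→a a: +{a}
  S via S→A b: +{a}
  S via S→d d: +{d}
  FIRST[S]={a,d}  FIRST[A]={a}  FIRST[B]={a}
iter 2: (stable)
  FIRST[S]={a,d}  FIRST[A]={a}  FIRST[B]={a}

FOLLOW iteration:
initialize: $ ∈ FOLLOW(S)
iter 1:
  A→A c: FOLLOW(A) ⊇ FIRST(c) = {c}; new: +{c}
  S→A b: FOLLOW(A) ⊇ FIRST(b) = {b}; new: +{b}
  S→a B: FOLLOW(B) ⊇ FOLLOW(S) ⊇ {$}; new: +{$}
  S: {$}  A: {b,c}  B: {$}
iter 2: done
  S: {$}  A: {b,c}  B: {$}

FOLLOW(A) = ["b", "c"]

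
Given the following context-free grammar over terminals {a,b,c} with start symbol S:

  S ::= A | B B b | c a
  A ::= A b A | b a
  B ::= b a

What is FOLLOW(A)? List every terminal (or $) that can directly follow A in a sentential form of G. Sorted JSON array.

FIRST sets, iterate to fixpoint:
[1]
  A via A→b a: +{b}
  B via B→b a: +{b}
  S via S→A: +{b}
  S via S→c a: +{c}
  FIRST(S)={b,c}  FIRST(A)={b}  FIRST(B)={b}
[2] (no change)
  FIRST(S)={b,c}  FIRST(A)={b}  FIRST(B)={b}

FOLLOW iteration:
initialize: $ ∈ FOLLOW(S)
iter 1:
  A→A b A: FOLLOW(A) ⊇ FIRST(b) = {b}; new: +{b}
  S→A: FOLLOW(A) ⊇ FOLLOW(S) ⊇ {$}; new: +{$}
  S→B B b: FOLLOW(B) ⊇ FIRST(B) = {b}; new: +{b}
  S: {$}  A: {$,b}  B: {b}
iter 2: done
  S: {$}  A: {$,b}  B: {b}

FOLLOW(A) = ["$", "b"]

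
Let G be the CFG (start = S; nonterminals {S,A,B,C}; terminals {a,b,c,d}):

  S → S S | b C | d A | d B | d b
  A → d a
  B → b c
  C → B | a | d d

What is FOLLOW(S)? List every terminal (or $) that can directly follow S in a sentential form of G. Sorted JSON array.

FIRST sets, iterate to fixpoint:
iter 1:
  A via A→d a: +{d}
  B via B→b c: +{b}
  C via C→B: +{b}
  C via C→a: +{a}
  C via C→d d: +{d}
  S via S→b C: +{b}
  S via S→d A: +{d}
  FIRST(S)={b,d}  FIRST(A)={d}  FIRST(B)={b}  FIRST(C)={a,b,d}
iter 2: (stable)
  FIRST(S)={b,d}  FIRST(A)={d}  FIRST(B)={b}  FIRST(C)={a,b,d}

FOLLOW sets:
FOLLOW(S) := {$}
pass 1:
  S→S S: FOLLOW(S) ⊇ FIRST(S) = {b,d}; new: +{b,d}
  S→b C: FOLLOW(C) ⊇ FOLLOW(S) ⊇ {$,b,d}; new: +{$,b,d}
  S→d A: FOLLOW(A) ⊇ FOLLOW(S) ⊇ {$,b,d}; new: +{$,b,d}
  S→d B: FOLLOW(B) ⊇ FOLLOW(S) ⊇ {$,b,d}; new: +{$,b,d}
  FOLLOW[S]={$,b,d}  FOLLOW[A]={$,b,d}  FOLLOW[B]={$,b,d}  FOLLOW[C]={$,b,d}
pass 2: — fixpoint
  FOLLOW[S]={$,b,d}  FOLLOW[A]={$,b,d}  FOLLOW[B]={$,b,d}  FOLLOW[C]={$,b,d}

FOLLOW(S) = ["$", "b", "d"]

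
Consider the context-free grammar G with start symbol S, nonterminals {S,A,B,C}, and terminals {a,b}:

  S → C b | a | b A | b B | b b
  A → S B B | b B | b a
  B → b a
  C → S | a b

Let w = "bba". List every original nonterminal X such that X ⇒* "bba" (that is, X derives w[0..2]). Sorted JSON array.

Convert to CNF:
  S -> C T0 | T0 A | T0 B | T0 T0 | a
  A -> S X2 | T0 B | T0 T1
  B -> T0 T1
  C -> C T0 | T0 A | T0 B | T0 T0 | T1 T0 | a
  T0 -> b
  T1 -> a
  X2 -> B B

CYK fill — only the sub-triangle for w[0..2]:
  cell(0,0) b: {T0}  orig:{}
  cell(1,1) b: {T0}  orig:{}
  cell(2,2) a: {C,S,T1}  orig:{C,S}
  cell(0,1) bb: {C,S}
  cell(1,2) ba: {A,B}
  cell(0,2) bba: {A,C,S}

Original NTs in T[0,2] deriving "bba": ["A", "C", "S"]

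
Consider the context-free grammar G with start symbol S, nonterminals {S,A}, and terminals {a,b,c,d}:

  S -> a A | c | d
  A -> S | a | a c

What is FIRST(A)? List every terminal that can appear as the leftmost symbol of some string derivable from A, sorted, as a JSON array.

FIRST iteration:
round 1:
  A via A→a: +{a}
  S via S→a A: +{a}
  S via S→c: +{c}
  S via S→d: +{d}
  FIRST[S]={a,c,d}  FIRST[A]={a}
round 2:
  A via A→S: +{c,d}
  FIRST[S]={a,c,d}  FIRST[A]={a,c,d}
round 3: (stable)
  FIRST[S]={a,c,d}  FIRST[A]={a,c,d}

FIRST(A) = ["a", "c", "d"]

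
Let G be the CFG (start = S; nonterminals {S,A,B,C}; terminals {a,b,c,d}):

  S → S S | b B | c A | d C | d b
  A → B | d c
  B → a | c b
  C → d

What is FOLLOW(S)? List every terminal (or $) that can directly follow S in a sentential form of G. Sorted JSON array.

FIRST sets, iterate to fixpoint:
[1]
  A via A→d c: +{d}
  B via B→a: +{a}
  B via B→c b: +{c}
  C via C→d: +{d}
  S via S→b B: +{b}
  S via S→c A: +{c}
  S via S→d C: +{d}
  FIRST(S)={b,c,d}  FIRST(A)={d}  FIRST(B)={a,c}  FIRST(C)={d}
[2]
  A via A→B: +{a,c}
  FIRST(S)={b,c,d}  FIRST(A)={a,c,d}  FIRST(B)={a,c}  FIRST(C)={d}
[3] — fixpoint
  FIRST(S)={b,c,d}  FIRST(A)={a,c,d}  FIRST(B)={a,c}  FIRST(C)={d}

Compute FOLLOW by fixpoint:
seed FOLLOW(S) with $
round 1:
  S→S S: FOLLOW(S) ⊇ FIRST(S) = {b,c,d}; new: +{b,c,d}
  S→b B: FOLLOW(B) ⊇ FOLLOW(S) ⊇ {$,b,c,d}; new: +{$,b,c,d}
  S→c A: FOLLOW(A) ⊇ FOLLOW(S) ⊇ {$,b,c,d}; new: +{$,b,c,d}
  S→d C: FOLLOW(C) ⊇ FOLLOW(S) ⊇ {$,b,c,d}; new: +{$,b,c,d}
  FOLLOW(S)={$,b,c,d}  FOLLOW(A)={$,b,c,d}  FOLLOW(B)={$,b,c,d}  FOLLOW(C)={$,b,c,d}
round 2: done
  FOLLOW(S)={$,b,c,d}  FOLLOW(A)={$,b,c,d}  FOLLOW(B)={$,b,c,d}  FOLLOW(C)={$,b,c,d}

FOLLOW(S) = ["$", "b", "c", "d"]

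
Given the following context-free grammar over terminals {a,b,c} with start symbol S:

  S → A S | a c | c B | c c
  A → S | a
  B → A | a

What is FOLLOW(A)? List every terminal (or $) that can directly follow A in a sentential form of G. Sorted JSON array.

Compute FIRST by fixpoint:
pass 1:
  A via A→a: +{a}
  B via B→A: +{a}
  S via S→A S: +{a}
  S via S→c B: +{c}
  FIRST(S)={a,c}  FIRST(A)={a}  FIRST(B)={a}
pass 2:
  A via A→S: +{c}
  B via B→A: +{c}
  FIRST(S)={a,c}  FIRST(A)={a,c}  FIRST(B)={a,c}
pass 3: done
  FIRST(S)={a,c}  FIRST(A)={a,c}  FIRST(B)={a,c}

FOLLOW sets:
seed FOLLOW(S) with $
pass 1:
  S→A S: FOLLOW(A) ⊇ FIRST(S) = {a,c}; new: +{a,c}
  S→c B: FOLLOW(B) ⊇ FOLLOW(S) ⊇ {$}; new: +{$}
  FOLLOW[S]={$}  FOLLOW[A]={a,c}  FOLLOW[B]={$}
pass 2:
  A→S: FOLLOW(S) ⊇ FOLLOW(A) ⊇ {a,c}; new: +{a,c}
  B→A: FOLLOW(A) ⊇ FOLLOW(B) ⊇ {$}; new: +{$}
  S→c B: FOLLOW(B) ⊇ FOLLOW(S) ⊇ {$,a,c}; new: +{a,c}
  FOLLOW[S]={$,a,c}  FOLLOW[A]={$,a,c}  FOLLOW[B]={$,a,c}
pass 3: (stable)
  FOLLOW[S]={$,a,c}  FOLLOW[A]={$,a,c}  FOLLOW[B]={$,a,c}

FOLLOW(A) = ["$", "a", "c"]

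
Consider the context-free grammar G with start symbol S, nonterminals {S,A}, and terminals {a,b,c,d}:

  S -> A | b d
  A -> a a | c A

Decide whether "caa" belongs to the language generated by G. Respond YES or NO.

Convert to CNF:
  S -> T0 T0 | T1 A | T2 T3
  A -> T0 T0 | T1 A
  T0 -> a
  T1 -> c
  T2 -> b
  T3 -> d

CYK fill:
  cell(0,0) c: {T1}  orig:{}
  cell(1,1) a: {T0}  orig:{}
  cell(2,2) a: {T0}  orig:{}
  cell(0,1) ca: ∅
  cell(1,2) aa: {A,S}
  cell(0,2) caa: {A,S}

S ∈ T[0,2] ⇒ YES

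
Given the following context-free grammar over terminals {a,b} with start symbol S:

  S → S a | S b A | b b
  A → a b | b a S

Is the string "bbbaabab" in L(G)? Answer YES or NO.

CNF form of G:
  S -> S T0 | S X3 | T1 T1
  A -> T0 T1 | T1 X2
  T0 -> a
  T1 -> b
  X2 -> T0 S
  X3 -> T1 A

CYK fill:
  [0..0]={T1}  "b"  orig:{}
  [1..1]={T1}  "b"  orig:{}
  [2..2]={T1}  "b"  orig:{}
  [3..3]={T0}  "a"  orig:{}
  [4..4]={T0}  "a"  orig:{}
  [5..5]={T1}  "b"  orig:{}
  [6..6]={T0}  "a"  orig:{}
  [7..7]={T1}  "b"  orig:{}
  [0..1]={S}  "bb"
  [1..2]={S}  "bb"
  [2..3]=∅  "ba"
  [3..4]=∅  "aa"
  [4..5]={A}  "ab"
  [5..6]=∅  "ba"
  [6..7]={A}  "ab"
  [0..2]=∅  "bbb"
  [1..3]={S}  "bba"
  [2..4]=∅  "baa"
  [3..5]=∅  "aab"
  [4..6]=∅  "aba"
  [5..7]={X3}  "bab"  orig:{}
  [0..3]=∅  "bbba"
  [1..4]={S}  "bbaa"
  [2..5]=∅  "baab"
  [3..6]=∅  "aaba"
  [4..7]=∅  "abab"
  [0..4]=∅  "bbbaa"
  [1..5]=∅  "bbaab"
  [2..6]=∅  "baaba"
  [3..7]=∅  "aabab"
  [0..5]=∅  "bbbaab"
  [1..6]=∅  "bbaaba"
  [2..7]=∅  "baabab"
  [0..6]=∅  "bbbaaba"
  [1..7]={S}  "bbaabab"
  [0..7]=∅  "bbbaabab"

S ∉ T[0,7] ⇒ NO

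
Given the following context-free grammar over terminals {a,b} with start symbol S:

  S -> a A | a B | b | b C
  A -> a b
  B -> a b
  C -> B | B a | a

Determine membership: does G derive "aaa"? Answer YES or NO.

CNF form of G:
  S -> T0 A | T0 B | T1 C | b
  A -> T0 T1
  B -> T0 T1
  C -> B T0 | T0 T1 | a
  T0 -> a
  T1 -> b

Fill CYK table bottom-up:
  T[0,0] 'a' = {C,T0}  orig:{C}
  T[1,1] 'a' = {C,T0}  orig:{C}
  T[2,2] 'a' = {C,T0}  orig:{C}
  T[0,1] 'aa' = ∅
  T[1,2] 'aa' = ∅
  T[0,2] 'aaa' = ∅

S ∉ T[0,2] ⇒ NO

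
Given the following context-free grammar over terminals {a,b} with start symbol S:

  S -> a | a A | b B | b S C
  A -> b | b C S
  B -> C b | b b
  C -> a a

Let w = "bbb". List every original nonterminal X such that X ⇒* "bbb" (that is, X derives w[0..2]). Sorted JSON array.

Convert to CNF:
  S -> T0 B | T0 X3 | T1 A | a
  A -> T0 X2 | b
  B -> C T0 | T0 T0
  C -> T1 T1
  T0 -> b
  T1 -> a
  X2 -> C S
  X3 -> S C

Fill CYK table bottom-up (cells [i..j] with 0 ≤ i ≤ j ≤ 2 only):
  [0..0]={A,T0}  "b"  orig:{A}
  [1..1]={A,T0}  "b"  orig:{A}
  [2..2]={A,T0}  "b"  orig:{A}
  [0..1]={B}  "bb"
  [1..2]={B}  "bb"
  [0..2]={S}  "bbb"

Original NTs in T[0,2] deriving "bbb": ["S"]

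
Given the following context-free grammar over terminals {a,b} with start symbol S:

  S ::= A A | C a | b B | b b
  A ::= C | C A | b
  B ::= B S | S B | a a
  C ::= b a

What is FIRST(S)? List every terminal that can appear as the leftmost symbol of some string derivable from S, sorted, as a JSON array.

FIRST sets, iterate to fixpoint:
iter 1:
  A via A→b: +{b}
  B via B→a a: +{a}
  C via C→b a: +{b}
  S via S→A A: +{b}
  FIRST[S]={b}  FIRST[A]={b}  FIRST[B]={a}  FIRST[C]={b}
iter 2:
  B via B→S B: +{b}
  FIRST[S]={b}  FIRST[A]={b}  FIRST[B]={a,b}  FIRST[C]={b}
iter 3: (stable)
  FIRST[S]={b}  FIRST[A]={b}  FIRST[B]={a,b}  FIRST[C]={b}

FIRST(S) = ["b"]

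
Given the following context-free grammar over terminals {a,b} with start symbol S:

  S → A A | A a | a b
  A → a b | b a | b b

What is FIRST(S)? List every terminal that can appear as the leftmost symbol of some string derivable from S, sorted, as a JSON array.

Compute FIRST by fixpoint:
[1]
  A via A→a b: +{a}
  A via A→b a: +{b}
  S via S→A A: +{a,b}
  S: {a,b}  A: {a,b}
[2] — fixpoint
  S: {a,b}  A: {a,b}

FIRST(S) = ["a", "b"]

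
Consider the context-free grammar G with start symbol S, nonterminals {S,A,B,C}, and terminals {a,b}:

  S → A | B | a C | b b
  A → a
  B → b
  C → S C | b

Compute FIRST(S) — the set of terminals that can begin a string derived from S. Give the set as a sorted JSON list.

FIRST sets, iterate to fixpoint:
round 1:
  A via A→a: +{a}
  B via B→b: +{b}
  C via C→b: +{b}
  S via S→A: +{a}
  S via S→B: +{b}
  S: {a,b}  A: {a}  B: {b}  C: {b}
round 2:
  C via C→S C: +{a}
  S: {a,b}  A: {a}  B: {b}  C: {a,b}
round 3: (no change)
  S: {a,b}  A: {a}  B: {b}  C: {a,b}

FIRST(S) = ["a", "b"]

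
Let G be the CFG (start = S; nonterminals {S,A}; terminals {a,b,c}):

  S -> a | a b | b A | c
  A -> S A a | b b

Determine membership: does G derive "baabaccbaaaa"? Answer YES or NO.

Convert to CNF:
  S -> T0 T1 | T1 A | a | c
  A -> S X2 | T1 T1
  T0 -> a
  T1 -> b
  X2 -> A T0

CYK table (by increasing span):
  T[0,0] 'b' = {T1}  orig:{}
  T[1,1] 'a' = {S,T0}  orig:{S}
  T[2,2] 'a' = {S,T0}  orig:{S}
  T[3,3] 'b' = {T1}  orig:{}
  T[4,4] 'a' = {S,T0}  orig:{S}
  T[5,5] 'c' = {S}
  T[6,6] 'c' = {S}
  T[7,7] 'b' = {T1}  orig:{}
  T[8,8] 'a' = {S,T0}  orig:{S}
  T[9,9] 'a' = {S,T0}  orig:{S}
  T[10,10] 'a' = {S,T0}  orig:{S}
  T[11,11] 'a' = {S,T0}  orig:{S}
  T[0,1] 'ba' = ∅
  T[1,2] 'aa' = ∅
  T[2,3] 'ab' = {S}
  T[3,4] 'ba' = ∅
  T[4,5] 'ac' = ∅
  T[5,6] 'cc' = ∅
  T[6,7] 'cb' = ∅
  T[7,8] 'ba' = ∅
  T[8,9] 'aa' = ∅
  T[9,10] 'aa' = ∅
  T[10,11] 'aa' = ∅
  T[0,2] 'baa' = ∅
  T[1,3] 'aab' = ∅
  T[2,4] 'aba' = ∅
  T[3,5] 'bac' = ∅
  T[4,6] 'acc' = ∅
  T[5,7] 'ccb' = ∅
  T[6,8] 'cba' = ∅
  T[7,9] 'baa' = ∅
  T[8,10] 'aaa' = ∅
  T[9,11] 'aaa' = ∅
  T[0,3] 'baab' = ∅
  T[1,4] 'aaba' = ∅
  T[2,5] 'abac' = ∅
  T[3,6] 'bacc' = ∅
  T[4,7] 'accb' = ∅
  T[5,8] 'ccba' = ∅
  T[6,9] 'cbaa' = ∅
  T[7,10] 'baaa' = ∅
  T[8,11] 'aaaa' = ∅
  T[0,4] 'baaba' = ∅
  T[1,5] 'aabac' = ∅
  T[2,6] 'abacc' = ∅
  T[3,7] 'baccb' = ∅
  T[4,8] 'accba' = ∅
  T[5,9] 'ccbaa' = ∅
  T[6,10] 'cbaaa' = ∅
  T[7,11] 'baaaa' = ∅
  T[0,5] 'baabac' = ∅
  T[1,6] 'aabacc' = ∅
  T[2,7] 'abaccb' = ∅
  T[3,8] 'baccba' = ∅
  T[4,9] 'accbaa' = ∅
  T[5,10] 'ccbaaa' = ∅
  T[6,11] 'cbaaaa' = ∅
  T[0,6] 'baabacc' = ∅
  T[1,7] 'aabaccb' = ∅
  T[2,8] 'abaccba' = ∅
  T[3,9] 'baccbaa' = ∅
  T[4,10] 'accbaaa' = ∅
  T[5,11] 'ccbaaaa' = ∅
  T[0,7] 'baabaccb' = ∅
  T[1,8] 'aabaccba' = ∅
  T[2,9] 'abaccbaa' = ∅
  T[3,10] 'baccbaaa' = ∅
  T[4,11] 'accbaaaa' = ∅
  T[0,8] 'baabaccba' = ∅
  T[1,9] 'aabaccbaa' = ∅
  T[2,10] 'abaccbaaa' = ∅
  T[3,11] 'baccbaaaa' = ∅
  T[0,9] 'baabaccbaa' = ∅
  T[1,10] 'aabaccbaaa' = ∅
  T[2,11] 'abaccbaaaa' = ∅
  T[0,10] 'baabaccbaaa' = ∅
  T[1,11] 'aabaccbaaaa' = ∅
  T[0,11] 'baabaccbaaaa' = ∅

S ∉ T[0,11] ⇒ NO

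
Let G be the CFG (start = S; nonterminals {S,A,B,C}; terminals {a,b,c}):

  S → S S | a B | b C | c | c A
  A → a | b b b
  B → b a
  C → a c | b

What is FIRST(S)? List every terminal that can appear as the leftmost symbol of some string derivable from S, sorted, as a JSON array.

Compute FIRST by fixpoint:
round 1:
  A via A→a: +{a}
  A via A→b b b: +{b}
  B via B→b a: +{b}
  C via C→a c: +{a}
  C via C→b: +{b}
  S via S→a B: +{a}
  S via S→b C: +{b}
  S via S→c: +{c}
  FIRST[S]={a,b,c}  FIRST[A]={a,b}  FIRST[B]={b}  FIRST[C]={a,b}
round 2: (stable)
  FIRST[S]={a,b,c}  FIRST[A]={a,b}  FIRST[B]={b}  FIRST[C]={a,b}

FIRST(S) = ["a", "b", "c"]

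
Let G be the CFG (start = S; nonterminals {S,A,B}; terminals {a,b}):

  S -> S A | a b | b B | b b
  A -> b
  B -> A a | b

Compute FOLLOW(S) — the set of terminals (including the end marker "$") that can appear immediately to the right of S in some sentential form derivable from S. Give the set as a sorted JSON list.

FIRST iteration:
round 1:
  A via A→b: +{b}
  B via B→A a: +{b}
  S via S→a b: +{a}
  S via S→b B: +{b}
  FIRST(S)={a,b}  FIRST(A)={b}  FIRST(B)={b}
round 2: (stable)
  FIRST(S)={a,b}  FIRST(A)={b}  FIRST(B)={b}

FOLLOW sets:
FOLLOW(S) := {$}
pass 1:
  B→A a: FOLLOW(A) ⊇ FIRST(a) = {a}; new: +{a}
  S→S A: FOLLOW(S) ⊇ FIRST(A) = {b}; new: +{b}
  S→S A: FOLLOW(A) ⊇ FOLLOW(S) ⊇ {$,b}; new: +{$,b}
  S→b B: FOLLOW(B) ⊇ FOLLOW(S) ⊇ {$,b}; new: +{$,b}
  S: {$,b}  A: {$,a,b}  B: {$,b}
pass 2: — fixpoint
  S: {$,b}  A: {$,a,b}  B: {$,b}

FOLLOW(S) = ["$", "b"]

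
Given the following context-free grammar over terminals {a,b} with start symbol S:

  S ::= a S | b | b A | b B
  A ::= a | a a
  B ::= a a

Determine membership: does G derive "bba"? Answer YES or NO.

Convert to CNF:
  S -> T0 S | T1 A | T1 B | b
  A -> T0 T0 | a
  B -> T0 T0
  T0 -> a
  T1 -> b

CYK fill:
  T[0,0] 'b' = {S,T1}  orig:{S}
  T[1,1] 'b' = {S,T1}  orig:{S}
  T[2,2] 'a' = {A,T0}  orig:{A}
  T[0,1] 'bb' = ∅
  T[1,2] 'ba' = {S}
  T[0,2] 'bba' = ∅

S ∉ T[0,2] ⇒ NO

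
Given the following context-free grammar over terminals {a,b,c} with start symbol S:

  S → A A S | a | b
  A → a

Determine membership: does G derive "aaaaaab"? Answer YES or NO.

CNF form of G:
  S -> A X0 | a | b
  A -> a
  X0 -> A S

Fill CYK table bottom-up:
  T[0,0] 'a' = {A,S}
  T[1,1] 'a' = {A,S}
  T[2,2] 'a' = {A,S}
  T[3,3] 'a' = {A,S}
  T[4,4] 'a' = {A,S}
  T[5,5] 'a' = {A,S}
  T[6,6] 'b' = {S}
  T[0,1] 'aa' = {X0}  orig:{}
  T[1,2] 'aa' = {X0}  orig:{}
  T[2,3] 'aa' = {X0}  orig:{}
  T[3,4] 'aa' = {X0}  orig:{}
  T[4,5] 'aa' = {X0}  orig:{}
  T[5,6] 'ab' = {X0}  orig:{}
  T[0,2] 'aaa' = {S}
  T[1,3] 'aaa' = {S}
  T[2,4] 'aaa' = {S}
  T[3,5] 'aaa' = {S}
  T[4,6] 'aab' = {S}
  T[0,3] 'aaaa' = {X0}  orig:{}
  T[1,4] 'aaaa' = {X0}  orig:{}
  T[2,5] 'aaaa' = {X0}  orig:{}
  T[3,6] 'aaab' = {X0}  orig:{}
  T[0,4] 'aaaaa' = {S}
  T[1,5] 'aaaaa' = {S}
  T[2,6] 'aaaab' = {S}
  T[0,5] 'aaaaaa' = {X0}  orig:{}
  T[1,6] 'aaaaab' = {X0}  orig:{}
  T[0,6] 'aaaaaab' = {S}

S ∈ T[0,6] ⇒ YES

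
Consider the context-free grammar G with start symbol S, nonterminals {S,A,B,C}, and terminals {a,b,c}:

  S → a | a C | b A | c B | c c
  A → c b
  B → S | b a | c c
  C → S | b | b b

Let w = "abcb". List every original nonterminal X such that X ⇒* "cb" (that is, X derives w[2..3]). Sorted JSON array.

Convert to CNF:
  S -> T0 B | T0 T0 | T1 A | T2 C | a
  A -> T0 T1
  B -> T0 B | T0 T0 | T1 A | T1 T2 | T2 C | a
  C -> T0 B | T0 T0 | T1 A | T1 T1 | T2 C | a | b
  T0 -> c
  T1 -> b
  T2 -> a

CYK table (by increasing span) — only the sub-triangle for w[2..3]:
  T[2,2] 'c' = {T0}  orig:{}
  T[3,3] 'b' = {C,T1}  orig:{C}
  T[2,3] 'cb' = {A}

Original NTs in T[2,3] deriving "cb": ["A"]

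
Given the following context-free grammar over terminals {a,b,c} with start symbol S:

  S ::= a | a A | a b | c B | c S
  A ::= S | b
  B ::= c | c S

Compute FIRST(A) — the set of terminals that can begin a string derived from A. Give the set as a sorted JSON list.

Compute FIRST by fixpoint:
iter 1:
  A via A→b: +{b}
  B via B→c: +{c}
  S via S→a: +{a}
  S via S→c B: +{c}
  FIRST(S)={a,c}  FIRST(A)={b}  FIRST(B)={c}
iter 2:
  A via A→S: +{a,c}
  FIRST(S)={a,c}  FIRST(A)={a,b,c}  FIRST(B)={c}
iter 3: (stable)
  FIRST(S)={a,c}  FIRST(A)={a,b,c}  FIRST(B)={c}

FIRST(A) = ["a", "b", "c"]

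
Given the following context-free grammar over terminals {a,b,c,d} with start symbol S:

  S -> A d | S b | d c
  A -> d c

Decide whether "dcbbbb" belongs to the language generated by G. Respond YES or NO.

Convert to CNF:
  S -> A T0 | S T2 | T0 T1
  A -> T0 T1
  T0 -> d
  T1 -> c
  T2 -> b

CYK table (by increasing span):
  [0..0]={T0}  "d"  orig:{}
  [1..1]={T1}  "c"  orig:{}
  [2..2]={T2}  "b"  orig:{}
  [3..3]={T2}  "b"  orig:{}
  [4..4]={T2}  "b"  orig:{}
  [5..5]={T2}  "b"  orig:{}
  [0..1]={A,S}  "dc"
  [1..2]=∅  "cb"
  [2..3]=∅  "bb"
  [3..4]=∅  "bb"
  [4..5]=∅  "bb"
  [0..2]={S}  "dcb"
  [1..3]=∅  "cbb"
  [2..4]=∅  "bbb"
  [3..5]=∅  "bbb"
  [0..3]={S}  "dcbb"
  [1..4]=∅  "cbbb"
  [2..5]=∅  "bbbb"
  [0..4]={S}  "dcbbb"
  [1..5]=∅  "cbbbb"
  [0..5]={S}  "dcbbbb"

S ∈ T[0,5] ⇒ YES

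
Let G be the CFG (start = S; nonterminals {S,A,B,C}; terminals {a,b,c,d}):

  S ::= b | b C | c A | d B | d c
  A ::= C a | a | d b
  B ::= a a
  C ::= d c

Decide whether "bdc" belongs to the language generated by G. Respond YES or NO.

CNF form of G:
  S -> T1 B | T1 T3 | T2 C | T3 A | b
  A -> C T0 | T1 T2 | a
  B -> T0 T0
  C -> T1 T3
  T0 -> a
  T1 -> d
  T2 -> b
  T3 -> c

Fill CYK table bottom-up:
  T[0,0] 'b' = {S,T2}  orig:{S}
  T[1,1] 'd' = {T1}  orig:{}
  T[2,2] 'c' = {T3}  orig:{}
  T[0,1] 'bd' = ∅
  T[1,2] 'dc' = {C,S}
  T[0,2] 'bdc' = {S}

S ∈ T[0,2] ⇒ YES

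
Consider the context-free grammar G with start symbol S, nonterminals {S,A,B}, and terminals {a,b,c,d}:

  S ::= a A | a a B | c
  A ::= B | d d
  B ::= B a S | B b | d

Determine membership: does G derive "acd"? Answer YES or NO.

Convert to CNF:
  S -> T0 A | T0 X5 | c
  A -> B T1 | B X3 | T2 T2 | d
  B -> B T1 | B X4 | d
  T0 -> a
  T1 -> b
  T2 -> d
  X3 -> T0 S
  X4 -> T0 S
  X5 -> T0 B

CYK fill:
  T[0,0] 'a' = {T0}  orig:{}
  T[1,1] 'c' = {S}
  T[2,2] 'd' = {A,B,T2}  orig:{A,B}
  T[0,1] 'ac' = {X3,X4}  orig:{}
  T[1,2] 'cd' = ∅
  T[0,2] 'acd' = ∅

S ∉ T[0,2] ⇒ NO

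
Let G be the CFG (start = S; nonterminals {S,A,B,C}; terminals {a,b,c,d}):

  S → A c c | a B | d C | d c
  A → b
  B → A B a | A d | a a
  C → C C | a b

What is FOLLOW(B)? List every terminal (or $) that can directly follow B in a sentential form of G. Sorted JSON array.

Compute FIRST by fixpoint:
round 1:
  A via A→b: +{b}
  B via B→A B a: +{b}
  B via B→a a: +{a}
  C via C→a b: +{a}
  S via S→A c c: +{b}
  S via S→a B: +{a}
  S via S→d C: +{d}
  FIRST[S]={a,b,d}  FIRST[A]={b}  FIRST[B]={a,b}  FIRST[C]={a}
round 2: done
  FIRST[S]={a,b,d}  FIRST[A]={b}  FIRST[B]={a,b}  FIRST[C]={a}

FOLLOW sets:
seed FOLLOW(S) with $
round 1:
  B→A B a: FOLLOW(A) ⊇ FIRST(B) = {a,b}; new: +{a,b}
  B→A B a: FOLLOW(B) ⊇ FIRST(a) = {a}; new: +{a}
  B→A d: FOLLOW(A) ⊇ FIRST(d) = {d}; new: +{d}
  C→C C: FOLLOW(C) ⊇ FIRST(C) = {a}; new: +{a}
  S→A c c: FOLLOW(A) ⊇ FIRST(c) = {c}; new: +{c}
  S→a B: FOLLOW(B) ⊇ FOLLOW(S) ⊇ {$}; new: +{$}
  S→d C: FOLLOW(C) ⊇ FOLLOW(S) ⊇ {$}; new: +{$}
  S: {$}  A: {a,b,c,d}  B: {$,a}  C: {$,a}
round 2: (no change)
  S: {$}  A: {a,b,c,d}  B: {$,a}  C: {$,a}

FOLLOW(B) = ["$", "a"]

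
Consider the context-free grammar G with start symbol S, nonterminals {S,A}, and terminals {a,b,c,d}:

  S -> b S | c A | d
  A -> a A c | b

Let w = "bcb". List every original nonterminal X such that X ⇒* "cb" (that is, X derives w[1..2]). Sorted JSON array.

Convert to CNF:
  S -> T1 A | T2 S | d
  A -> T0 X3 | b
  T0 -> a
  T1 -> c
  T2 -> b
  X3 -> A T1

CYK fill (cells [i..j] with 1 ≤ i ≤ j ≤ 2 only):
  cell(1,1) c: {T1}  orig:{}
  cell(2,2) b: {A,T2}  orig:{A}
  cell(1,2) cb: {S}

Original NTs in T[1,2] deriving "cb": ["S"]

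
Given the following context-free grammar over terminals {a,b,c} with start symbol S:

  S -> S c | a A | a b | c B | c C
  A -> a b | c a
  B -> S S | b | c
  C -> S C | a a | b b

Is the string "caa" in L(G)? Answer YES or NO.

CNF form of G:
  S -> S T2 | T0 A | T0 T1 | T2 B | T2 C
  A -> T0 T1 | T2 T0
  B -> S S | b | c
  C -> S C | T0 T0 | T1 T1
  T0 -> a
  T1 -> b
  T2 -> c

CYK table (by increasing span):
  [0..0]={B,T2}  "c"  orig:{B}
  [1..1]={T0}  "a"  orig:{}
  [2..2]={T0}  "a"  orig:{}
  [0..1]={A}  "ca"
  [1..2]={C}  "aa"
  [0..2]={S}  "caa"

S ∈ T[0,2] ⇒ YES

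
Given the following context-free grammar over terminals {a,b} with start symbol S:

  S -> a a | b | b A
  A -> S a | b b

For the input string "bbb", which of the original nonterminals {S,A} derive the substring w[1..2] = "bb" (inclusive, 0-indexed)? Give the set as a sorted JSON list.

CNF form of G:
  S -> T0 T0 | T1 A | b
  A -> S T0 | T1 T1
  T0 -> a
  T1 -> b

Fill CYK table bottom-up — only the sub-triangle for w[1..2]:
  T[1,1] 'b' = {S,T1}  orig:{S}
  T[2,2] 'b' = {S,T1}  orig:{S}
  T[1,2] 'bb' = {A}

Original NTs in T[1,2] deriving "bb": ["A"]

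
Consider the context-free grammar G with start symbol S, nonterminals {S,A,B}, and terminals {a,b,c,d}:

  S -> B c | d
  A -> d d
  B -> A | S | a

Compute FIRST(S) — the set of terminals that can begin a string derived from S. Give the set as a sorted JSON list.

FIRST sets, iterate to fixpoint:
iter 1:
  A via A→d d: +{d}
  B via B→A: +{d}
  B via B→a: +{a}
  S via S→B c: +{a,d}
  FIRST(S)={a,d}  FIRST(A)={d}  FIRST(B)={a,d}
iter 2: (stable)
  FIRST(S)={a,d}  FIRST(A)={d}  FIRST(B)={a,d}

FIRST(S) = ["a", "d"]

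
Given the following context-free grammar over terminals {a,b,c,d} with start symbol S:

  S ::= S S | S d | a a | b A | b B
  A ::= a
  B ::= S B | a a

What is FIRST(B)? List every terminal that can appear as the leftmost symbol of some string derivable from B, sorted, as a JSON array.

FIRST sets, iterate to fixpoint:
[1]
  A via A→a: +{a}
  B via B→a a: +{a}
  S via S→a a: +{a}
  S via S→b A: +{b}
  FIRST[S]={a,b}  FIRST[A]={a}  FIRST[B]={a}
[2]
  B via B→S B: +{b}
  FIRST[S]={a,b}  FIRST[A]={a}  FIRST[B]={a,b}
[3] — fixpoint
  FIRST[S]={a,b}  FIRST[A]={a}  FIRST[B]={a,b}

FIRST(B) = ["a", "b"]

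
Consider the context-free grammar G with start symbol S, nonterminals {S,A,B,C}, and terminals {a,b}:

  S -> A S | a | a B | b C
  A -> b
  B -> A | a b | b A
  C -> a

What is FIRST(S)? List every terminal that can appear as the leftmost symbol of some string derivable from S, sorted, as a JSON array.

FIRST sets, iterate to fixpoint:
iter 1:
  A via A→b: +{b}
  B via B→A: +{b}
  B via B→a b: +{a}
  C via C→a: +{a}
  S via S→A S: +{b}
  S via S→a: +{a}
  FIRST[S]={a,b}  FIRST[A]={b}  FIRST[B]={a,b}  FIRST[C]={a}
iter 2: (stable)
  FIRST[S]={a,b}  FIRST[A]={b}  FIRST[B]={a,b}  FIRST[C]={a}

FIRST(S) = ["a", "b"]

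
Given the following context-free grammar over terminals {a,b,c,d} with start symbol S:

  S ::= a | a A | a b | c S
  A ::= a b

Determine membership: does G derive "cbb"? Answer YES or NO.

Convert to CNF:
  S -> T0 A | T0 T1 | T2 S | a
  A -> T0 T1
  T0 -> a
  T1 -> b
  T2 -> c

Fill CYK table bottom-up:
  [0..0]={T2}  "c"  orig:{}
  [1..1]={T1}  "b"  orig:{}
  [2..2]={T1}  "b"  orig:{}
  [0..1]=∅  "cb"
  [1..2]=∅  "bb"
  [0..2]=∅  "cbb"

S ∉ T[0,2] ⇒ NO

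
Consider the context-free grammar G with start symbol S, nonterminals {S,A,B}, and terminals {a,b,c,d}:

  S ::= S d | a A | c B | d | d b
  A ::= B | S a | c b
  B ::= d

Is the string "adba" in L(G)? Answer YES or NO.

Convert to CNF:
  S -> S T3 | T0 A | T1 B | T3 T2 | d
  A -> S T0 | T1 T2 | d
  B -> d
  T0 -> a
  T1 -> c
  T2 -> b
  T3 -> d

Fill CYK table bottom-up:
  [0..0]={T0}  "a"  orig:{}
  [1..1]={A,B,S,T3}  "d"  orig:{A,B,S}
  [2..2]={T2}  "b"  orig:{}
  [3..3]={T0}  "a"  orig:{}
  [0..1]={S}  "ad"
  [1..2]={S}  "db"
  [2..3]=∅  "ba"
  [0..2]=∅  "adb"
  [1..3]={A}  "dba"
  [0..3]={S}  "adba"

S ∈ T[0,3] ⇒ YES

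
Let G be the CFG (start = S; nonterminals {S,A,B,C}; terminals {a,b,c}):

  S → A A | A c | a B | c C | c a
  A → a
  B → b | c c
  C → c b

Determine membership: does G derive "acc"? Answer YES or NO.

CNF form of G:
  S -> A A | A T0 | T0 C | T0 T2 | T2 B
  A -> a
  B -> T0 T0 | b
  C -> T0 T1
  T0 -> c
  T1 -> b
  T2 -> a

CYK fill:
  T[0,0] 'a' = {A,T2}  orig:{A}
  T[1,1] 'c' = {T0}  orig:{}
  T[2,2] 'c' = {T0}  orig:{}
  T[0,1] 'ac' = {S}
  T[1,2] 'cc' = {B}
  T[0,2] 'acc' = {S}

S ∈ T[0,2] ⇒ YES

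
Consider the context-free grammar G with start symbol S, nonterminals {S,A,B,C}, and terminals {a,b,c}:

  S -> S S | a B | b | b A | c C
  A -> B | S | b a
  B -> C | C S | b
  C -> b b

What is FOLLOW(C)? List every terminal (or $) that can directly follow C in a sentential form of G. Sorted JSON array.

Compute FIRST by fixpoint:
round 1:
  A via A→b a: +{b}
  B via B→b: +{b}
  C via C→b b: +{b}
  S via S→a B: +{a}
  S via S→b: +{b}
  S via S→c C: +{c}
  S: {a,b,c}  A: {b}  B: {b}  C: {b}
round 2:
  A via A→S: +{a,c}
  S: {a,b,c}  A: {a,b,c}  B: {b}  C: {b}
round 3: — fixpoint
  S: {a,b,c}  A: {a,b,c}  B: {b}  C: {b}

Compute FOLLOW by fixpoint:
initialize: $ ∈ FOLLOW(S)
iter 1:
  B→C S: FOLLOW(C) ⊇ FIRST(S) = {a,b,c}; new: +{a,b,c}
  S→S S: FOLLOW(S) ⊇ FIRST(S) = {a,b,c}; new: +{a,b,c}
  S→a B: FOLLOW(B) ⊇ FOLLOW(S) ⊇ {$,a,b,c}; new: +{$,a,b,c}
  S→b A: FOLLOW(A) ⊇ FOLLOW(S) ⊇ {$,a,b,c}; new: +{$,a,b,c}
  S→c C: FOLLOW(C) ⊇ FOLLOW(S) ⊇ {$,a,b,c}; new: +{$}
  S: {$,a,b,c}  A: {$,a,b,c}  B: {$,a,b,c}  C: {$,a,b,c}
iter 2: (stable)
  S: {$,a,b,c}  A: {$,a,b,c}  B: {$,a,b,c}  C: {$,a,b,c}

FOLLOW(C) = ["$", "a", "b", "c"]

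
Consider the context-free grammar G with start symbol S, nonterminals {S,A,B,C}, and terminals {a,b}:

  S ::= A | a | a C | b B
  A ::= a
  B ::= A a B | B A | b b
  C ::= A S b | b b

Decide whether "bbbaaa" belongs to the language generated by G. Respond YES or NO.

CNF form of G:
  S -> T0 C | T1 B | a
  A -> a
  B -> A X2 | B A | T1 T1
  C -> A X3 | T1 T1
  T0 -> a
  T1 -> b
  X2 -> T0 B
  X3 -> S T1

CYK fill:
  T[0,0] 'b' = {T1}  orig:{}
  T[1,1] 'b' = {T1}  orig:{}
  T[2,2] 'b' = {T1}  orig:{}
  T[3,3] 'a' = {A,S,T0}  orig:{A,S}
  T[4,4] 'a' = {A,S,T0}  orig:{A,S}
  T[5,5] 'a' = {A,S,T0}  orig:{A,S}
  T[0,1] 'bb' = {B,C}
  T[1,2] 'bb' = {B,C}
  T[2,3] 'ba' = ∅
  T[3,4] 'aa' = ∅
  T[4,5] 'aa' = ∅
  T[0,2] 'bbb' = {S}
  T[1,3] 'bba' = {B}
  T[2,4] 'baa' = ∅
  T[3,5] 'aaa' = ∅
  T[0,3] 'bbba' = {S}
  T[1,4] 'bbaa' = {B}
  T[2,5] 'baaa' = ∅
  T[0,4] 'bbbaa' = {S}
  T[1,5] 'bbaaa' = {B}
  T[0,5] 'bbbaaa' = {S}

S ∈ T[0,5] ⇒ YES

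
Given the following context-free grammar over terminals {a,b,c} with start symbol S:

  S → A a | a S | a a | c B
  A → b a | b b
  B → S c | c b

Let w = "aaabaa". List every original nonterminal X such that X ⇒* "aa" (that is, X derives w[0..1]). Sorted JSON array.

CNF form of G:
  S -> A T1 | T1 S | T1 T1 | T2 B
  A -> T0 T0 | T0 T1
  B -> S T2 | T2 T0
  T0 -> b
  T1 -> a
  T2 -> c

CYK table (by increasing span) (cells [i..j] with 0 ≤ i ≤ j ≤ 1 only):
  [0..0]={T1}  "a"  orig:{}
  [1..1]={T1}  "a"  orig:{}
  [0..1]={S}  "aa"

Original NTs in T[0,1] deriving "aa": ["S"]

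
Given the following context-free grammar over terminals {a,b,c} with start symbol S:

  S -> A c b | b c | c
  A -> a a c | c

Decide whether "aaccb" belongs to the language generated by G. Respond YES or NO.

Convert to CNF:
  S -> A X4 | T2 T1 | c
  A -> T0 X3 | c
  T0 -> a
  T1 -> c
  T2 -> b
  X3 -> T0 T1
  X4 -> T1 T2

CYK fill:
  [0..0]={T0}  "a"  orig:{}
  [1..1]={T0}  "a"  orig:{}
  [2..2]={A,S,T1}  "c"  orig:{A,S}
  [3..3]={A,S,T1}  "c"  orig:{A,S}
  [4..4]={T2}  "b"  orig:{}
  [0..1]=∅  "aa"
  [1..2]={X3}  "ac"  orig:{}
  [2..3]=∅  "cc"
  [3..4]={X4}  "cb"  orig:{}
  [0..2]={A}  "aac"
  [1..3]=∅  "acc"
  [2..4]={S}  "ccb"
  [0..3]=∅  "aacc"
  [1..4]=∅  "accb"
  [0..4]={S}  "aaccb"

S ∈ T[0,4] ⇒ YES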